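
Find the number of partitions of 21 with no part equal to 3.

Enumerating by decreasing first part gives 407 partitions in all.

407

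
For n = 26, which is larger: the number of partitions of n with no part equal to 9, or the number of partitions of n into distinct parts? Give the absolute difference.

Partitions of 26 with no part equal to 9: 2139.
Partitions of 26 into distinct parts: 165.
|2139 − 165| = 1974.

1974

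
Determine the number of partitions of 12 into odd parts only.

15

Enumerating:
1 + 11
3 + 9
1 + 1 + 1 + 9
5 + 7
1 + 1 + 3 + 7
1 + 1 + 1 + 1 + 1 + 7
1 + 1 + 5 + 5
1 + 3 + 3 + 5
1 + 1 + 1 + 1 + 3 + 5
1 + 1 + 1 + 1 + 1 + 1 + 1 + 5
3 + 3 + 3 + 3
1 + 1 + 1 + 3 + 3 + 3
1 + 1 + 1 + 1 + 1 + 1 + 3 + 3
1 + 1 + 1 + 1 + 1 + 1 + 1 + 1 + 1 + 3
1 + 1 + 1 + 1 + 1 + 1 + 1 + 1 + 1 + 1 + 1 + 1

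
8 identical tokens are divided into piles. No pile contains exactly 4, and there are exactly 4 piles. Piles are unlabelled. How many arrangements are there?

4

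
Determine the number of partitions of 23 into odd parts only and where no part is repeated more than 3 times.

A partial list (first 12 by largest part):
23
1, 1, 21
1, 3, 19
1, 5, 17
3, 3, 17
1, 1, 1, 3, 17
1, 7, 15
3, 5, 15
1, 1, 1, 5, 15
1, 1, 3, 3, 15
1, 9, 13
3, 7, 13
…and 29 more, for 41 total.

41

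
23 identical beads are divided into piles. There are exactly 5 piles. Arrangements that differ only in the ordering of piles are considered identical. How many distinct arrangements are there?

141

Enumerating by decreasing first part gives 141 partitions in all.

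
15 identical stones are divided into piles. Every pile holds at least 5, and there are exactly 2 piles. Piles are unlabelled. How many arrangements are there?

The partitions of 15 that satisfy the conditions:
10,5
9,6
8,7

3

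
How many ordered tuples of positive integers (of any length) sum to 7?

64

The number of compositions of n is 2^(n−1); here 2^6 = 64.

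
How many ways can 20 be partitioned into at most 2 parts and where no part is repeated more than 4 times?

They are:
20
19+1
18+2
17+3
16+4
15+5
14+6
13+7
12+8
11+9
10+10

11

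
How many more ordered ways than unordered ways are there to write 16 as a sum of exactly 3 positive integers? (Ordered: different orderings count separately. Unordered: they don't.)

Ordered (compositions into 3 parts): C(15,2) = 105.
Partitions of 16 into exactly 3 parts: 21.
Difference: 105 − 21 = 84.

84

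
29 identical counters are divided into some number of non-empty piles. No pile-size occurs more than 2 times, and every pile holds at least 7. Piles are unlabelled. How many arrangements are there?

19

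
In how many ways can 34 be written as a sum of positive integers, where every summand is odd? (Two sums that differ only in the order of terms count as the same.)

There are 512 such partitions.

512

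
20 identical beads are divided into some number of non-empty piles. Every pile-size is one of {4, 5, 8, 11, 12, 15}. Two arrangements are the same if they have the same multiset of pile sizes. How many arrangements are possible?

8

The partitions of 20 that satisfy the conditions:
15, 5
12, 8
12, 4, 4
11, 5, 4
8, 8, 4
8, 4, 4, 4
5, 5, 5, 5
4, 4, 4, 4, 4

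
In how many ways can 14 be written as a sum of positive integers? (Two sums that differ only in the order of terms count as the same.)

135

There are 135 such partitions.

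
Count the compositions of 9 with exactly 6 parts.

Place 5 bars in the 8 internal gaps of a row of 9 dots: C(8,5) = 56.

56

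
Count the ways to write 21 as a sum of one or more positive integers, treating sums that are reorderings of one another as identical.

792

There are 792 such partitions.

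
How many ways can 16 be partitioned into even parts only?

Enumerating:
16
2+14
4+12
2+2+12
6+10
2+4+10
2+2+2+10
8+8
2+6+8
4+4+8
2+2+4+8
2+2+2+2+8
4+6+6
2+2+6+6
2+4+4+6
2+2+2+4+6
2+2+2+2+2+6
4+4+4+4
2+2+4+4+4
2+2+2+2+4+4
2+2+2+2+2+2+4
2+2+2+2+2+2+2+2
Counting gives 22.

22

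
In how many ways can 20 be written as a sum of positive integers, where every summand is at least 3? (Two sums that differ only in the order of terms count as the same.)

49

There are too many to list fully; the first 12 (by largest part) are:
20
17+3
16+4
15+5
14+6
14+3+3
13+7
13+4+3
12+8
12+5+3
12+4+4
11+9
…and 37 more, for 49 total.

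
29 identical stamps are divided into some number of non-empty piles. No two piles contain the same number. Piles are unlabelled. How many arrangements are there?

256

Direct enumeration gives 256 partitions.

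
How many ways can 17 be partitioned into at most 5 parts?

Counting exhaustively, 119 partitions satisfy the conditions.

119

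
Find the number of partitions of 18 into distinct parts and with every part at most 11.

There are too many to list fully; the first 12 (by largest part) are:
11,7
11,6,1
11,5,2
11,4,3
11,4,2,1
10,8
10,7,1
10,6,2
10,5,3
10,5,2,1
10,4,3,1
9,8,1
…and 20 more, for 32 total.

32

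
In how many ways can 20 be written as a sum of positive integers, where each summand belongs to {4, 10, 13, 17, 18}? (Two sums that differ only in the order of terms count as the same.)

2

They are:
10,10
4,4,4,4,4
That's 2 in total.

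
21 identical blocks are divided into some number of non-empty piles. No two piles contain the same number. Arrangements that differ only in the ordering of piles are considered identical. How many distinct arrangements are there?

76

Counting exhaustively, 76 partitions satisfy the conditions.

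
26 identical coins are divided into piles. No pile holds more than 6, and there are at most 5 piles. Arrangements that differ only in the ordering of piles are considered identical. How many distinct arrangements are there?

5

Enumerating:
6,6,6,6,2
6,6,6,5,3
6,6,6,4,4
6,6,5,5,4
6,5,5,5,5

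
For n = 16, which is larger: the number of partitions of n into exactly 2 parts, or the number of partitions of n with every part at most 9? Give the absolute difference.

Partitions of 16 into exactly 2 parts: 8.
Partitions of 16 with every part at most 9: 201.
|8 − 201| = 193.

193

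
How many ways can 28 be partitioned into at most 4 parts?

Direct enumeration gives 249 partitions.

249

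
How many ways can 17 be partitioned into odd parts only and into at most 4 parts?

Enumerating:
17
15,1,1
13,3,1
11,5,1
11,3,3
9,7,1
9,5,3
7,7,3
7,5,5
That's 9 in total.

9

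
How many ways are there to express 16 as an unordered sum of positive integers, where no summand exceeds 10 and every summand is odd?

26

There are too many to list fully; the first 12 (by largest part) are:
9 + 7
9 + 5 + 1 + 1
9 + 3 + 3 + 1
9 + 3 + 1 + 1 + 1 + 1
9 + 1 + 1 + 1 + 1 + 1 + 1 + 1
7 + 7 + 1 + 1
7 + 5 + 3 + 1
7 + 5 + 1 + 1 + 1 + 1
7 + 3 + 3 + 3
7 + 3 + 3 + 1 + 1 + 1
7 + 3 + 1 + 1 + 1 + 1 + 1 + 1
7 + 1 + 1 + 1 + 1 + 1 + 1 + 1 + 1 + 1
…and 14 more, for 26 total.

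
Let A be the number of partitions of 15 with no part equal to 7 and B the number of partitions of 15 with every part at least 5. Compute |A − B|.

Partitions of 15 with no part equal to 7: 154.
Partitions of 15 with every part at least 5: 5.
|154 − 5| = 149.

149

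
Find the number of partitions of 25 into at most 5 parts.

377

Systematic enumeration (by largest part, then next-largest, …) yields 377.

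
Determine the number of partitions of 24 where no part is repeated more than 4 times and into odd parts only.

62

A partial list (first 12 by largest part):
23 + 1
21 + 3
21 + 1 + 1 + 1
19 + 5
19 + 3 + 1 + 1
17 + 7
17 + 5 + 1 + 1
17 + 3 + 3 + 1
17 + 3 + 1 + 1 + 1 + 1
15 + 9
15 + 7 + 1 + 1
15 + 5 + 3 + 1
…and 50 more, for 62 total.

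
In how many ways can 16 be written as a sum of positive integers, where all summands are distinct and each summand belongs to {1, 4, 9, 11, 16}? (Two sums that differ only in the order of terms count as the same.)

Enumerating:
16
11,4,1
That's 2 in total.

2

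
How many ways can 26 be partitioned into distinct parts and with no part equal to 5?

112

Systematic enumeration (by largest part, then next-largest, …) yields 112.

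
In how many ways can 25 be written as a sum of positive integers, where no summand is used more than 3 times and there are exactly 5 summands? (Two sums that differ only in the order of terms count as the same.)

Enumerating by decreasing first part gives 186 partitions in all.

186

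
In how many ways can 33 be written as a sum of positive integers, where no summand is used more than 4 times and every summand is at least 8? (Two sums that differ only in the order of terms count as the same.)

The partitions of 33 that satisfy the conditions:
33
25, 8
24, 9
23, 10
22, 11
21, 12
20, 13
19, 14
18, 15
17, 16
17, 8, 8
16, 9, 8
15, 10, 8
15, 9, 9
14, 11, 8
14, 10, 9
13, 12, 8
13, 11, 9
13, 10, 10
12, 12, 9
12, 11, 10
11, 11, 11
9, 8, 8, 8
That's 23 in total.

23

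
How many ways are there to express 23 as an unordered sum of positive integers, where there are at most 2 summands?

12

The partitions of 23 that satisfy the conditions:
23
22,1
21,2
20,3
19,4
18,5
17,6
16,7
15,8
14,9
13,10
12,11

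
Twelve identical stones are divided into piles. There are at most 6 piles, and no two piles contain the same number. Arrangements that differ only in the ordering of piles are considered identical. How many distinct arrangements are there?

15

Listing the qualifying partitions of 12:
12
11 + 1
10 + 2
9 + 3
9 + 2 + 1
8 + 4
8 + 3 + 1
7 + 5
7 + 4 + 1
7 + 3 + 2
6 + 5 + 1
6 + 4 + 2
6 + 3 + 2 + 1
5 + 4 + 3
5 + 4 + 2 + 1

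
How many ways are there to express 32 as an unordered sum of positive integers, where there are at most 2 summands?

Enumerating:
32
31,1
30,2
29,3
28,4
27,5
26,6
25,7
24,8
23,9
22,10
21,11
20,12
19,13
18,14
17,15
16,16
Counting gives 17.

17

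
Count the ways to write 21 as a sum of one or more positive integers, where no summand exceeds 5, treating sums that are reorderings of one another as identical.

221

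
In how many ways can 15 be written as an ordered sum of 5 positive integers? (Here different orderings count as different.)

Place 4 bars in the 14 internal gaps of a row of 15 dots: C(14,4) = 1001.

1001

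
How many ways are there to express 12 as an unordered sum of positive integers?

Enumerating by decreasing first part gives 77 partitions in all.

77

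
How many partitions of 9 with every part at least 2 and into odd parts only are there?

2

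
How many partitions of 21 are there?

792

Direct enumeration gives 792 partitions.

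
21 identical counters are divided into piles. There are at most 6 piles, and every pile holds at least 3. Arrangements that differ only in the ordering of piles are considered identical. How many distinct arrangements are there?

A partial list (first 12 by largest part):
21
3,18
4,17
5,16
6,15
3,3,15
7,14
3,4,14
8,13
3,5,13
4,4,13
9,12
…and 47 more, for 59 total.

59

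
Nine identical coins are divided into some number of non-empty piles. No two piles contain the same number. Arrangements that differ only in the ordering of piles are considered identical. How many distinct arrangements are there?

The partitions of 9 that satisfy the conditions:
9
8,1
7,2
6,3
6,2,1
5,4
5,3,1
4,3,2

8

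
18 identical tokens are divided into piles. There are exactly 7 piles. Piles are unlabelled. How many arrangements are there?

49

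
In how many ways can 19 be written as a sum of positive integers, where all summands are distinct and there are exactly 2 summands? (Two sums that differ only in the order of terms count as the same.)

The partitions of 19 that satisfy the conditions:
18,1
17,2
16,3
15,4
14,5
13,6
12,7
11,8
10,9

9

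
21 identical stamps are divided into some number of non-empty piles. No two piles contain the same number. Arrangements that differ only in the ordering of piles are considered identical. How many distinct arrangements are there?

76

Enumerating by decreasing first part gives 76 partitions in all.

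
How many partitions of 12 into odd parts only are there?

15

They are:
1 + 11
3 + 9
1 + 1 + 1 + 9
5 + 7
1 + 1 + 3 + 7
1 + 1 + 1 + 1 + 1 + 7
1 + 1 + 5 + 5
1 + 3 + 3 + 5
1 + 1 + 1 + 1 + 3 + 5
1 + 1 + 1 + 1 + 1 + 1 + 1 + 5
3 + 3 + 3 + 3
1 + 1 + 1 + 3 + 3 + 3
1 + 1 + 1 + 1 + 1 + 1 + 3 + 3
1 + 1 + 1 + 1 + 1 + 1 + 1 + 1 + 1 + 3
1 + 1 + 1 + 1 + 1 + 1 + 1 + 1 + 1 + 1 + 1 + 1
Counting gives 15.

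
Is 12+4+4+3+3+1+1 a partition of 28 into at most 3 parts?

No

The parts sum to 28, and the condition 'there are at most 3 summands' is violated.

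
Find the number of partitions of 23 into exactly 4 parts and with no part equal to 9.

78

Systematic enumeration (by largest part, then next-largest, …) yields 78.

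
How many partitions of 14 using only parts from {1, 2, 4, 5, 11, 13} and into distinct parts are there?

2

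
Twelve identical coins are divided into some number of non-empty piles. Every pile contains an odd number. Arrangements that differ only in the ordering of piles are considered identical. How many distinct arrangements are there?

15

Enumerating:
11,1
9,3
9,1,1,1
7,5
7,3,1,1
7,1,1,1,1,1
5,5,1,1
5,3,3,1
5,3,1,1,1,1
5,1,1,1,1,1,1,1
3,3,3,3
3,3,3,1,1,1
3,3,1,1,1,1,1,1
3,1,1,1,1,1,1,1,1,1
1,1,1,1,1,1,1,1,1,1,1,1
That's 15 in total.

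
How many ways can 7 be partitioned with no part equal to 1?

Enumerating:
7
5,2
4,3
3,2,2

4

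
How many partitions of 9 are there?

There are too many to list fully; the first 12 (by largest part) are:
9
8+1
7+2
7+1+1
6+3
6+2+1
6+1+1+1
5+4
5+3+1
5+2+2
5+2+1+1
5+1+1+1+1
…and 18 more, for 30 total.

30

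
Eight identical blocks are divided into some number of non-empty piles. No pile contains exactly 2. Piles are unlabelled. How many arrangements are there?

11

The partitions of 8 that satisfy the conditions:
8
7 + 1
6 + 1 + 1
5 + 3
5 + 1 + 1 + 1
4 + 4
4 + 3 + 1
4 + 1 + 1 + 1 + 1
3 + 3 + 1 + 1
3 + 1 + 1 + 1 + 1 + 1
1 + 1 + 1 + 1 + 1 + 1 + 1 + 1
Counting gives 11.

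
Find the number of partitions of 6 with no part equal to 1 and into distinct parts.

They are:
6
4+2

2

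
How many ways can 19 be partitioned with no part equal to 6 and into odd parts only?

54

A partial list (first 12 by largest part):
19
1 + 1 + 17
1 + 3 + 15
1 + 1 + 1 + 1 + 15
1 + 5 + 13
3 + 3 + 13
1 + 1 + 1 + 3 + 13
1 + 1 + 1 + 1 + 1 + 1 + 13
1 + 7 + 11
3 + 5 + 11
1 + 1 + 1 + 5 + 11
1 + 1 + 3 + 3 + 11
…and 42 more, for 54 total.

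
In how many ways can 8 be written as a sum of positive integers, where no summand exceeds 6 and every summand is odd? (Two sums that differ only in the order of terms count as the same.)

5

Enumerating:
5 + 3
5 + 1 + 1 + 1
3 + 3 + 1 + 1
3 + 1 + 1 + 1 + 1 + 1
1 + 1 + 1 + 1 + 1 + 1 + 1 + 1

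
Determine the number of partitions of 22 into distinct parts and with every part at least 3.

There are too many to list fully; the first 12 (by largest part) are:
22
19 + 3
18 + 4
17 + 5
16 + 6
15 + 7
15 + 4 + 3
14 + 8
14 + 5 + 3
13 + 9
13 + 6 + 3
13 + 5 + 4
…and 16 more, for 28 total.

28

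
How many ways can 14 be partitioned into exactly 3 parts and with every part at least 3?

5

They are:
8 + 3 + 3
7 + 4 + 3
6 + 5 + 3
6 + 4 + 4
5 + 5 + 4
That's 5 in total.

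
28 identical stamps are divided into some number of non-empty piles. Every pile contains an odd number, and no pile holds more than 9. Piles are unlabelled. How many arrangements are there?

113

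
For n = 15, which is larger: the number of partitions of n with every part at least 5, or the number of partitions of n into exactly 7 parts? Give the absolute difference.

16

Partitions of 15 with every part at least 5: 5.
Partitions of 15 into exactly 7 parts: 21.
|5 − 21| = 16.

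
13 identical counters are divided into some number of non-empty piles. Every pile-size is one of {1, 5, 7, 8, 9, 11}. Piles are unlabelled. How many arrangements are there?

9

Listing the qualifying partitions of 13:
1,1,11
1,1,1,1,9
5,8
1,1,1,1,1,8
1,5,7
1,1,1,1,1,1,7
1,1,1,5,5
1,1,1,1,1,1,1,1,5
1,1,1,1,1,1,1,1,1,1,1,1,1
That's 9 in total.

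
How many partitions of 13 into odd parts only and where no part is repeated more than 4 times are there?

12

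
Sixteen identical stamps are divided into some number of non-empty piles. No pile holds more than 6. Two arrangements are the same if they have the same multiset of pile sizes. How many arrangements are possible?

Direct enumeration gives 136 partitions.

136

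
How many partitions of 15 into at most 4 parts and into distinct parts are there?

A partial list (first 12 by largest part):
15
14 + 1
13 + 2
12 + 3
12 + 2 + 1
11 + 4
11 + 3 + 1
10 + 5
10 + 4 + 1
10 + 3 + 2
9 + 6
9 + 5 + 1
…and 14 more, for 26 total.

26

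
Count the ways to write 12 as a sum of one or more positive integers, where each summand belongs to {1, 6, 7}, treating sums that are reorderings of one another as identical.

The partitions of 12 that satisfy the conditions:
7,1,1,1,1,1
6,6
6,1,1,1,1,1,1
1,1,1,1,1,1,1,1,1,1,1,1

4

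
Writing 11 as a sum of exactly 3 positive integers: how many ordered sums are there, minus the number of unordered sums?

Ordered (compositions into 3 parts): C(10,2) = 45.
Partitions of 11 into exactly 3 parts: 10.
Difference: 45 − 10 = 35.

35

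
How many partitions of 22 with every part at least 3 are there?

Systematic enumeration (by largest part, then next-largest, …) yields 73.

73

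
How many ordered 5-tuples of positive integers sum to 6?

5

Place 4 bars in the 5 internal gaps of a row of 6 dots: C(5,4) = 5.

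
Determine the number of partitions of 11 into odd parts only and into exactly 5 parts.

Enumerating:
1,1,1,1,7
1,1,1,3,5
1,1,3,3,3

3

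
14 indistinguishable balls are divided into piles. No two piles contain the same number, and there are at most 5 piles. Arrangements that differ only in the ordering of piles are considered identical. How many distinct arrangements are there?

Listing the qualifying partitions of 14:
14
13+1
12+2
11+3
11+2+1
10+4
10+3+1
9+5
9+4+1
9+3+2
8+6
8+5+1
8+4+2
8+3+2+1
7+6+1
7+5+2
7+4+3
7+4+2+1
6+5+3
6+5+2+1
6+4+3+1
5+4+3+2
That's 22 in total.

22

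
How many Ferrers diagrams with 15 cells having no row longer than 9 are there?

157

There are 157 such partitions.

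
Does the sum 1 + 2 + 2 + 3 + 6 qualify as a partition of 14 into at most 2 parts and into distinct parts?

The parts sum to 14, and the condition 'there are at most 2 summands' is violated.

No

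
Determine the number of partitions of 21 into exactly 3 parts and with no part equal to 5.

29

A partial list (first 12 by largest part):
19,1,1
18,2,1
17,3,1
17,2,2
16,4,1
16,3,2
15,4,2
15,3,3
14,6,1
14,4,3
13,7,1
13,6,2
…and 17 more, for 29 total.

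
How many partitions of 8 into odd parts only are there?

They are:
7, 1
5, 3
5, 1, 1, 1
3, 3, 1, 1
3, 1, 1, 1, 1, 1
1, 1, 1, 1, 1, 1, 1, 1

6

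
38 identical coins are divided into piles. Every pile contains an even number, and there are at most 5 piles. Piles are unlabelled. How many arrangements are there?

164

Enumerating by decreasing first part gives 164 partitions in all.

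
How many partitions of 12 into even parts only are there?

11

Enumerating:
12
10 + 2
8 + 4
8 + 2 + 2
6 + 6
6 + 4 + 2
6 + 2 + 2 + 2
4 + 4 + 4
4 + 4 + 2 + 2
4 + 2 + 2 + 2 + 2
2 + 2 + 2 + 2 + 2 + 2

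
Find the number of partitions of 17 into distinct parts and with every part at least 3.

They are:
17
3,14
4,13
5,12
6,11
7,10
3,4,10
8,9
3,5,9
3,6,8
4,5,8
4,6,7
Counting gives 12.

12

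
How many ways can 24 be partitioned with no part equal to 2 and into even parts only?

21

The partitions of 24 that satisfy the conditions:
24
20 + 4
18 + 6
16 + 8
16 + 4 + 4
14 + 10
14 + 6 + 4
12 + 12
12 + 8 + 4
12 + 6 + 6
12 + 4 + 4 + 4
10 + 10 + 4
10 + 8 + 6
10 + 6 + 4 + 4
8 + 8 + 8
8 + 8 + 4 + 4
8 + 6 + 6 + 4
8 + 4 + 4 + 4 + 4
6 + 6 + 6 + 6
6 + 6 + 4 + 4 + 4
4 + 4 + 4 + 4 + 4 + 4
That's 21 in total.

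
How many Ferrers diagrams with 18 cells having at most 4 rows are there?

84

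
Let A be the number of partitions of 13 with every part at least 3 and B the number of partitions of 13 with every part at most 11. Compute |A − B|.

89

Partitions of 13 with every part at least 3: 10.
Partitions of 13 with every part at most 11: 99.
|10 − 99| = 89.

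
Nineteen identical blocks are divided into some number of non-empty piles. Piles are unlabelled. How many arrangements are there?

490

Systematic enumeration (by largest part, then next-largest, …) yields 490.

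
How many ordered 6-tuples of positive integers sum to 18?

6188

Equivalently, choose which 5 of the 17 gaps become plus signs: C(17,5) = 6188.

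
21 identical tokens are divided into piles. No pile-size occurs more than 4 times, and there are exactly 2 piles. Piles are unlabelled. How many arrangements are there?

Listing the qualifying partitions of 21:
20, 1
19, 2
18, 3
17, 4
16, 5
15, 6
14, 7
13, 8
12, 9
11, 10

10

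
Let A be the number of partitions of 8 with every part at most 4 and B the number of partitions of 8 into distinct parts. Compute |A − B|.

Partitions of 8 with every part at most 4: 15.
Partitions of 8 into distinct parts: 6.
|15 − 6| = 9.

9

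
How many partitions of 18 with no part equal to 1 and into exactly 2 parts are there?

8

Enumerating:
16 + 2
15 + 3
14 + 4
13 + 5
12 + 6
11 + 7
10 + 8
9 + 9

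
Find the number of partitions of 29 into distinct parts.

256

Counting exhaustively, 256 partitions satisfy the conditions.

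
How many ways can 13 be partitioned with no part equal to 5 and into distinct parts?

Listing the qualifying partitions of 13:
13
12,1
11,2
10,3
10,2,1
9,4
9,3,1
8,4,1
8,3,2
7,6
7,4,2
7,3,2,1
6,4,3
6,4,2,1
Counting gives 14.

14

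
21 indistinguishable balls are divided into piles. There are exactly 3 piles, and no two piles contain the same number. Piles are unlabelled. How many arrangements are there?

27

A partial list (first 12 by largest part):
18 + 2 + 1
17 + 3 + 1
16 + 4 + 1
16 + 3 + 2
15 + 5 + 1
15 + 4 + 2
14 + 6 + 1
14 + 5 + 2
14 + 4 + 3
13 + 7 + 1
13 + 6 + 2
13 + 5 + 3
…and 15 more, for 27 total.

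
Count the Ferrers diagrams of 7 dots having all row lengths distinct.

5

Listing the qualifying partitions of 7:
7
1,6
2,5
3,4
1,2,4
Counting gives 5.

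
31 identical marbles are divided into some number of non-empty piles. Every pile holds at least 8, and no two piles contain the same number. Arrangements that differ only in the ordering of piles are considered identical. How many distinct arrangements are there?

Enumerating:
31
23,8
22,9
21,10
20,11
19,12
18,13
17,14
16,15
14,9,8
13,10,8
12,11,8
12,10,9

13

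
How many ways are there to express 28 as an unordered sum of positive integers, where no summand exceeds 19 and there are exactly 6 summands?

384

A full systematic count gives 384.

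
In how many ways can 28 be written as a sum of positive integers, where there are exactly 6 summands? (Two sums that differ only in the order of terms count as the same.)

There are 391 such partitions.

391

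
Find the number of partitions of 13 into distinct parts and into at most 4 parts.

Enumerating:
13
1+12
2+11
3+10
1+2+10
4+9
1+3+9
5+8
1+4+8
2+3+8
6+7
1+5+7
2+4+7
1+2+3+7
2+5+6
3+4+6
1+2+4+6
1+3+4+5

18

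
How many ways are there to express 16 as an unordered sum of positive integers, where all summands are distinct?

32

There are too many to list fully; the first 12 (by largest part) are:
16
15, 1
14, 2
13, 3
13, 2, 1
12, 4
12, 3, 1
11, 5
11, 4, 1
11, 3, 2
10, 6
10, 5, 1
…and 20 more, for 32 total.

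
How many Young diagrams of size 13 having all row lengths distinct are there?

18

They are:
13
1 + 12
2 + 11
3 + 10
1 + 2 + 10
4 + 9
1 + 3 + 9
5 + 8
1 + 4 + 8
2 + 3 + 8
6 + 7
1 + 5 + 7
2 + 4 + 7
1 + 2 + 3 + 7
2 + 5 + 6
3 + 4 + 6
1 + 2 + 4 + 6
1 + 3 + 4 + 5
That's 18 in total.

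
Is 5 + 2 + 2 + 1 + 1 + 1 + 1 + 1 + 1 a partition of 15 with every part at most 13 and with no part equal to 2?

No

The parts sum to 15, and the condition 'no summand equals 2' is violated.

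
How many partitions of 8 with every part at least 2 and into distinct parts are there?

Listing the qualifying partitions of 8:
8
6 + 2
5 + 3

3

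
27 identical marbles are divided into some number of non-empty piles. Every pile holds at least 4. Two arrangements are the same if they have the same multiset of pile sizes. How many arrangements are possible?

81

There are 81 such partitions.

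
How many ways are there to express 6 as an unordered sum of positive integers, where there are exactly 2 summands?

3

Listing the qualifying partitions of 6:
1,5
2,4
3,3
That's 3 in total.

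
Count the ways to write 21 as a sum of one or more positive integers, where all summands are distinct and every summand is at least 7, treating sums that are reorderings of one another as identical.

Enumerating:
21
14, 7
13, 8
12, 9
11, 10

5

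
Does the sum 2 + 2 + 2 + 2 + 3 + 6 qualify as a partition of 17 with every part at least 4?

The parts sum to 17, and the condition 'every summand is at least 4' is violated.

No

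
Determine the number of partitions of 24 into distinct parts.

There are 122 such partitions.

122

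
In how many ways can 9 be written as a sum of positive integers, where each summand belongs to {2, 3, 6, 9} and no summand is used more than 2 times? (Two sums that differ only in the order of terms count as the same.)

2

Enumerating:
9
3,6
Counting gives 2.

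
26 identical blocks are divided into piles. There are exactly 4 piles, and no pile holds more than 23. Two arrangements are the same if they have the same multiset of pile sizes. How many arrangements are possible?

A full systematic count gives 136.

136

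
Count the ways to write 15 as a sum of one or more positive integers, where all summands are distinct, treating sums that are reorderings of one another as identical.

27

A partial list (first 12 by largest part):
15
1, 14
2, 13
3, 12
1, 2, 12
4, 11
1, 3, 11
5, 10
1, 4, 10
2, 3, 10
6, 9
1, 5, 9
…and 15 more, for 27 total.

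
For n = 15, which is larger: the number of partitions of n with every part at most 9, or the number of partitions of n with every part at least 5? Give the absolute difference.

Partitions of 15 with every part at most 9: 157.
Partitions of 15 with every part at least 5: 5.
|157 − 5| = 152.

152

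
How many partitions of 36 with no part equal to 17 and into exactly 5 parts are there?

Systematic enumeration (by largest part, then next-largest, …) yields 694.

694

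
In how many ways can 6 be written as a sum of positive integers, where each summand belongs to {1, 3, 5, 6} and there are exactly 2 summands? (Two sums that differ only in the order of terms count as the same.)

2

The partitions of 6 that satisfy the conditions:
5+1
3+3
That's 2 in total.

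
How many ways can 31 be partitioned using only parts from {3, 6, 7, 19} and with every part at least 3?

The partitions of 31 that satisfy the conditions:
19, 6, 6
19, 6, 3, 3
19, 3, 3, 3, 3
7, 7, 7, 7, 3
7, 6, 6, 6, 6
7, 6, 6, 6, 3, 3
7, 6, 6, 3, 3, 3, 3
7, 6, 3, 3, 3, 3, 3, 3
7, 3, 3, 3, 3, 3, 3, 3, 3

9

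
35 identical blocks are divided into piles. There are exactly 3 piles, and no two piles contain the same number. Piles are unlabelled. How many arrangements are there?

85

A full systematic count gives 85.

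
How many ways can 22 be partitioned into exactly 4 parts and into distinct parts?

There are too many to list fully; the first 12 (by largest part) are:
16 + 3 + 2 + 1
15 + 4 + 2 + 1
14 + 5 + 2 + 1
14 + 4 + 3 + 1
13 + 6 + 2 + 1
13 + 5 + 3 + 1
13 + 4 + 3 + 2
12 + 7 + 2 + 1
12 + 6 + 3 + 1
12 + 5 + 4 + 1
12 + 5 + 3 + 2
11 + 8 + 2 + 1
…and 22 more, for 34 total.

34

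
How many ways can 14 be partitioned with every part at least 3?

13

Enumerating:
14
3, 11
4, 10
5, 9
6, 8
3, 3, 8
7, 7
3, 4, 7
3, 5, 6
4, 4, 6
4, 5, 5
3, 3, 3, 5
3, 3, 4, 4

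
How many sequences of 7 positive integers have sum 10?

84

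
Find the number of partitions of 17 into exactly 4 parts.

A partial list (first 12 by largest part):
1 + 1 + 1 + 14
1 + 1 + 2 + 13
1 + 1 + 3 + 12
1 + 2 + 2 + 12
1 + 1 + 4 + 11
1 + 2 + 3 + 11
2 + 2 + 2 + 11
1 + 1 + 5 + 10
1 + 2 + 4 + 10
1 + 3 + 3 + 10
2 + 2 + 3 + 10
1 + 1 + 6 + 9
…and 27 more, for 39 total.

39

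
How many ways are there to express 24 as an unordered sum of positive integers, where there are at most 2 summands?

Enumerating:
24
23+1
22+2
21+3
20+4
19+5
18+6
17+7
16+8
15+9
14+10
13+11
12+12
Counting gives 13.

13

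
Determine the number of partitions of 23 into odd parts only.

104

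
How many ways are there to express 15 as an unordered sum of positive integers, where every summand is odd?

27

A partial list (first 12 by largest part):
15
1,1,13
1,3,11
1,1,1,1,11
1,5,9
3,3,9
1,1,1,3,9
1,1,1,1,1,1,9
1,7,7
3,5,7
1,1,1,5,7
1,1,3,3,7
…and 15 more, for 27 total.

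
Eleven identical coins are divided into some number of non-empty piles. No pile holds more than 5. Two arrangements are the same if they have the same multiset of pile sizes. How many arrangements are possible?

37

A partial list (first 12 by largest part):
5,5,1
5,4,2
5,4,1,1
5,3,3
5,3,2,1
5,3,1,1,1
5,2,2,2
5,2,2,1,1
5,2,1,1,1,1
5,1,1,1,1,1,1
4,4,3
4,4,2,1
…and 25 more, for 37 total.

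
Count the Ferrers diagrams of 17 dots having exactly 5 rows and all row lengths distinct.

The partitions of 17 that satisfy the conditions:
7,4,3,2,1
6,5,3,2,1
Counting gives 2.

2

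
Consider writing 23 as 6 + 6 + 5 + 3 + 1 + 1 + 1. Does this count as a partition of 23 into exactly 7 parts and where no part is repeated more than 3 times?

The parts sum to 23, and the condition 'there are exactly 7 summands' holds; the condition 'no summand is used more than 3 times' holds.

Yes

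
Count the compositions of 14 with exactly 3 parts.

Equivalently, choose which 2 of the 13 gaps become plus signs: C(13,2) = 78.

78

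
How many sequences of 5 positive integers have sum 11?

A composition of 11 into 5 positive parts is chosen by placing 4 dividers among the 10 gaps between 11 units: C(10,4) = 210.

210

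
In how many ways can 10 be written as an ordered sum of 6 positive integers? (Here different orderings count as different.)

Equivalently, choose which 5 of the 9 gaps become plus signs: C(9,5) = 126.

126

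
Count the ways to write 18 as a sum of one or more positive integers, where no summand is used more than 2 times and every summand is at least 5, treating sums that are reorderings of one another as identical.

8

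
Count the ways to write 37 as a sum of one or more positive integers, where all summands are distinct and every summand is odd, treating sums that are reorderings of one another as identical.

35

There are too many to list fully; the first 12 (by largest part) are:
37
33,3,1
31,5,1
29,7,1
29,5,3
27,9,1
27,7,3
25,11,1
25,9,3
25,7,5
23,13,1
23,11,3
…and 23 more, for 35 total.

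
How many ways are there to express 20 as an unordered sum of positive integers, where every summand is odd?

There are too many to list fully; the first 12 (by largest part) are:
19 + 1
17 + 3
17 + 1 + 1 + 1
15 + 5
15 + 3 + 1 + 1
15 + 1 + 1 + 1 + 1 + 1
13 + 7
13 + 5 + 1 + 1
13 + 3 + 3 + 1
13 + 3 + 1 + 1 + 1 + 1
13 + 1 + 1 + 1 + 1 + 1 + 1 + 1
11 + 9
…and 52 more, for 64 total.

64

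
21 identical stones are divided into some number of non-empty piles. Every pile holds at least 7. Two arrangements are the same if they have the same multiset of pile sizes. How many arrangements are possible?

6

Listing the qualifying partitions of 21:
21
14,7
13,8
12,9
11,10
7,7,7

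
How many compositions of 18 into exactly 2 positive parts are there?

17

Place 1 bars in the 17 internal gaps of a row of 18 dots: C(17,1) = 17.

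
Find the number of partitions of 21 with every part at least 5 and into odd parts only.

4

Enumerating:
21
11, 5, 5
9, 7, 5
7, 7, 7
That's 4 in total.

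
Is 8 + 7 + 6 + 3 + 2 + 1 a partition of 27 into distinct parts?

Yes

The parts sum to 27, and the condition 'all summands are distinct' holds.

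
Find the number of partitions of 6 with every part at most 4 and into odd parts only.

Listing the qualifying partitions of 6:
3 + 3
3 + 1 + 1 + 1
1 + 1 + 1 + 1 + 1 + 1

3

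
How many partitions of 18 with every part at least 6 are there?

They are:
18
12 + 6
11 + 7
10 + 8
9 + 9
6 + 6 + 6
Counting gives 6.

6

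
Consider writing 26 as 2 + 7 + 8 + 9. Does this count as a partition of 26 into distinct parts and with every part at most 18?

The parts sum to 26, and the condition 'all summands are distinct' holds; the condition 'no summand exceeds 18' holds.

Yes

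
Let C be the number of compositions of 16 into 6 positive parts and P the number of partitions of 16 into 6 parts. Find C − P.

2968

Compositions: C(15,5) = 3003.
Unordered (partitions into 6 parts): 35.
Difference: 3003 − 35 = 2968.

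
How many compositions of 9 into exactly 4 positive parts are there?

By stars and bars with positive parts, the count is C(8,3) = 56.

56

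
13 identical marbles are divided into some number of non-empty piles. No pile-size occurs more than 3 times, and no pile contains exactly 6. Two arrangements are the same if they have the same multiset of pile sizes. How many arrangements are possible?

52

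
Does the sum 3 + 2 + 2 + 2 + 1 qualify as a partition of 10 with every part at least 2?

The parts sum to 10, and the condition 'every summand is at least 2' is violated.

No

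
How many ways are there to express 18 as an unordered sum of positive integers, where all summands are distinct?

There are too many to list fully; the first 12 (by largest part) are:
18
1+17
2+16
3+15
1+2+15
4+14
1+3+14
5+13
1+4+13
2+3+13
6+12
1+5+12
…and 34 more, for 46 total.

46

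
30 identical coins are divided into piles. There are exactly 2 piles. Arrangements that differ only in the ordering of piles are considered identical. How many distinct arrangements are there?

15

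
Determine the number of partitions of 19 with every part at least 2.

105

Systematic enumeration (by largest part, then next-largest, …) yields 105.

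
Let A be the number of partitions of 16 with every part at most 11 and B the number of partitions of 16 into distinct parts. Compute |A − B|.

187

Partitions of 16 with every part at most 11: 219.
Partitions of 16 into distinct parts: 32.
|219 − 32| = 187.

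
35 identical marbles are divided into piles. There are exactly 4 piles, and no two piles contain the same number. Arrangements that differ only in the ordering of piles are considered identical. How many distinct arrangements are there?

Counting exhaustively, 185 partitions satisfy the conditions.

185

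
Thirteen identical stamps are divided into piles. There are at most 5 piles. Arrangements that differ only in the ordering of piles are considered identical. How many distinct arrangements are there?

57

A partial list (first 12 by largest part):
13
12, 1
11, 2
11, 1, 1
10, 3
10, 2, 1
10, 1, 1, 1
9, 4
9, 3, 1
9, 2, 2
9, 2, 1, 1
9, 1, 1, 1, 1
…and 45 more, for 57 total.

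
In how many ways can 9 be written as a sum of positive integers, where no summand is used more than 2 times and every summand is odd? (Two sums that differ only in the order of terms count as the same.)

3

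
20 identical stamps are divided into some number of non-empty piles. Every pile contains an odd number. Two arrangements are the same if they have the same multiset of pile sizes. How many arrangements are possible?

64

There are too many to list fully; the first 12 (by largest part) are:
1, 19
3, 17
1, 1, 1, 17
5, 15
1, 1, 3, 15
1, 1, 1, 1, 1, 15
7, 13
1, 1, 5, 13
1, 3, 3, 13
1, 1, 1, 1, 3, 13
1, 1, 1, 1, 1, 1, 1, 13
9, 11
…and 52 more, for 64 total.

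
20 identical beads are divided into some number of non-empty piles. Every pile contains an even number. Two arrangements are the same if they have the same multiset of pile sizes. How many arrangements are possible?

42

A partial list (first 12 by largest part):
20
18, 2
16, 4
16, 2, 2
14, 6
14, 4, 2
14, 2, 2, 2
12, 8
12, 6, 2
12, 4, 4
12, 4, 2, 2
12, 2, 2, 2, 2
…and 30 more, for 42 total.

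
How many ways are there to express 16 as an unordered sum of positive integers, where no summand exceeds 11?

There are 219 such partitions.

219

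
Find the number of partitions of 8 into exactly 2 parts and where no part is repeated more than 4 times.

4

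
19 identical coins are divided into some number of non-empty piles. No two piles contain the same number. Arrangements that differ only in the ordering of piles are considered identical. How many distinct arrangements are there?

There are too many to list fully; the first 12 (by largest part) are:
19
18+1
17+2
16+3
16+2+1
15+4
15+3+1
14+5
14+4+1
14+3+2
13+6
13+5+1
…and 42 more, for 54 total.

54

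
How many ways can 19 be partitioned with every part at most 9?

393

Systematic enumeration (by largest part, then next-largest, …) yields 393.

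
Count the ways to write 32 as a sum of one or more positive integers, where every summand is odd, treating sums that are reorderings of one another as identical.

390

Enumerating by decreasing first part gives 390 partitions in all.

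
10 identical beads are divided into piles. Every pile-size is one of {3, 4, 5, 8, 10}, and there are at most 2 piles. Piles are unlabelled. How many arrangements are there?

2

The partitions of 10 that satisfy the conditions:
10
5 + 5
That's 2 in total.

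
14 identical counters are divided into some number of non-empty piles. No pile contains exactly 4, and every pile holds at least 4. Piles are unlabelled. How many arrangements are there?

Listing the qualifying partitions of 14:
14
9+5
8+6
7+7

4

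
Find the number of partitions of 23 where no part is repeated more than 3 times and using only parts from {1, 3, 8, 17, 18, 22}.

5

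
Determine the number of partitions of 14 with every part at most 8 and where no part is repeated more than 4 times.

82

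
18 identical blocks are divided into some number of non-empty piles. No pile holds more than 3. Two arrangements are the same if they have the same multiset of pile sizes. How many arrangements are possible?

37

There are too many to list fully; the first 12 (by largest part) are:
3+3+3+3+3+3
3+3+3+3+3+2+1
3+3+3+3+3+1+1+1
3+3+3+3+2+2+2
3+3+3+3+2+2+1+1
3+3+3+3+2+1+1+1+1
3+3+3+3+1+1+1+1+1+1
3+3+3+2+2+2+2+1
3+3+3+2+2+2+1+1+1
3+3+3+2+2+1+1+1+1+1
3+3+3+2+1+1+1+1+1+1+1
3+3+3+1+1+1+1+1+1+1+1+1
…and 25 more, for 37 total.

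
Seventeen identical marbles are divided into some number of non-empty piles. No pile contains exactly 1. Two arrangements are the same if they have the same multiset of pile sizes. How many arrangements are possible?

66

A partial list (first 12 by largest part):
17
2,15
3,14
4,13
2,2,13
5,12
2,3,12
6,11
2,4,11
3,3,11
2,2,2,11
7,10
…and 54 more, for 66 total.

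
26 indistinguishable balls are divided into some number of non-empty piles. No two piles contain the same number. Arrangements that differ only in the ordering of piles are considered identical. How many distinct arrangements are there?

Enumerating by decreasing first part gives 165 partitions in all.

165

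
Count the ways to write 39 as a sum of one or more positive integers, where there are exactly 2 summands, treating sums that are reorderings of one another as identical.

Listing the qualifying partitions of 39:
38,1
37,2
36,3
35,4
34,5
33,6
32,7
31,8
30,9
29,10
28,11
27,12
26,13
25,14
24,15
23,16
22,17
21,18
20,19

19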